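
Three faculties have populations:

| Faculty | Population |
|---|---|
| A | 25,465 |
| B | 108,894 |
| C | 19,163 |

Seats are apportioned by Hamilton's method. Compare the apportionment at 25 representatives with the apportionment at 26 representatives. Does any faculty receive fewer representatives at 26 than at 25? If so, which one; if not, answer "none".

At 25 seats: A 4, B 18, C 3.
At 26 seats: A 4, B 19, C 3.
No faculty's allocation decreased.

none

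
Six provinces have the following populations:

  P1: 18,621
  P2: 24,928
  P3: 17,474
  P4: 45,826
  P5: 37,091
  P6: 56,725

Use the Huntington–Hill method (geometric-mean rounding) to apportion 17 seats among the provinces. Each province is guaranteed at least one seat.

P1 2, P2 2, P3 1, P4 4, P5 3, P6 5

With divisor 12520: modified quotas P1 1.487, P2 1.991, P3 1.396, P4 3.660, P5 2.963, P6 4.531.
Geometric-mean thresholds: P1 √(1·2)=1.414, P2 √(1·2)=1.414, P3 √(1·2)=1.414, P4 √(3·4)=3.464, P5 √(2·3)=2.449, P6 √(4·5)=4.472.
Each quota rounded against its threshold gives P1 2, P2 2, P3 1, P4 4, P5 3, P6 5 (total 17).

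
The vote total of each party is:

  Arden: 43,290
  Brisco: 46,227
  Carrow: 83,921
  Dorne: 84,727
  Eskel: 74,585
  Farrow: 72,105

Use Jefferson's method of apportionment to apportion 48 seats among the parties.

Standard divisor 404855/48 ≈ 8434.479; standard quotas: Arden 5.133, Brisco 5.481, Carrow 9.950, Dorne 10.045, Eskel 8.843, Farrow 8.549.
Rounding down gives 5, 5, 9, 10, 8, 8 = 45 seats, so the divisor must be adjusted.
With modified divisor 7900: modified quotas Arden 5.480, Brisco 5.852, Carrow 10.623, Dorne 10.725, Eskel 9.441, Farrow 9.127.
Rounding down: Arden 5, Brisco 5, Carrow 10, Dorne 10, Eskel 9, Farrow 9 (total 48).

Arden: 5, Brisco: 5, Carrow: 10, Dorne: 10, Eskel: 9, Farrow: 9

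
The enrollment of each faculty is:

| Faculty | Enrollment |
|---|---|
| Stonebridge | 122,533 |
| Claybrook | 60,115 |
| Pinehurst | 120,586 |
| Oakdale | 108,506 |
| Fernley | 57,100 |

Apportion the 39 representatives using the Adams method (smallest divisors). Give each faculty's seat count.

Stonebridge=10, Claybrook=5, Pinehurst=10, Oakdale=9, Fernley=5

Standard divisor 468840/39 ≈ 12021.538; standard quotas: Stonebridge 10.193, Claybrook 5.001, Pinehurst 10.031, Oakdale 9.026, Fernley 4.750.
Rounding up gives 11, 6, 11, 10, 5 = 43 seats, so the divisor must be adjusted.
With modified divisor 12800: modified quotas Stonebridge 9.573, Claybrook 4.696, Pinehurst 9.421, Oakdale 8.477, Fernley 4.461.
Rounding up: Stonebridge 10, Claybrook 5, Pinehurst 10, Oakdale 9, Fernley 5 (total 39).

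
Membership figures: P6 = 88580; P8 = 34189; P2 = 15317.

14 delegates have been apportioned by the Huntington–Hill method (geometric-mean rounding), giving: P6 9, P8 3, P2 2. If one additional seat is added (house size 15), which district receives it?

P8

Priority for the next seat is population ÷ (√(s·(s+1))).
Priorities: P6 9337.152, P8 9869.514, P2 6253.139.
Highest priority: P8.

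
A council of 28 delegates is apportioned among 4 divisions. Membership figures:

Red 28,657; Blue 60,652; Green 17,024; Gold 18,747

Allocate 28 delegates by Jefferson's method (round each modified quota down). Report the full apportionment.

Red=6, Blue=14, Green=4, Gold=4

Standard divisor 125080/28 ≈ 4467.143; standard quotas: Red 6.415, Blue 13.577, Green 3.811, Gold 4.197.
Rounding down gives 6, 13, 3, 4 = 26 seats, so the divisor must be adjusted.
With modified divisor 4200: modified quotas Red 6.823, Blue 14.441, Green 4.053, Gold 4.464.
Rounding down: Red 6, Blue 14, Green 4, Gold 4 (total 28).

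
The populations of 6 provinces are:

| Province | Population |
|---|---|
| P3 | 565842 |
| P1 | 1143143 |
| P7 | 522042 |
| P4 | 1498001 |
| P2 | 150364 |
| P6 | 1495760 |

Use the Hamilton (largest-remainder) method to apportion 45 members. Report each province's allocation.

P3 5; P1 10; P7 4; P4 13; P2 1; P6 12

Total 5375152; standard divisor 5375152/45 ≈ 119447.822.
Standard quotas: P3 4.7371, P1 9.5702, P7 4.3705, P4 12.5410, P2 1.2588, P6 12.5223.
Lower quotas: P3 4, P1 9, P7 4, P4 12, P2 1, P6 12 (sum 42, leaving 3 seats).
Remainders in descending order: P3 0.7371, P1 0.5702, P4 0.5410, P6 0.5223, P7 0.3705, P2 0.2588.
Largest remainders: P3, P1, P4 receive the extra seats.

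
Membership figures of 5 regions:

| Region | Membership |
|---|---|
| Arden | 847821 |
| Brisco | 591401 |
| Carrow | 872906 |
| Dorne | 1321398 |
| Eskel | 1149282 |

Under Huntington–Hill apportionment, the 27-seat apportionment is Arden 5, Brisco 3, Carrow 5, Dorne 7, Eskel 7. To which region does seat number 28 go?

Priority for the next seat is population ÷ (√(s·(s+1))).
Priorities: Arden 154790.229, Brisco 170722.763, Carrow 159370.102, Dorne 176579.235, Eskel 153579.267.
Highest priority: Dorne.

Dorne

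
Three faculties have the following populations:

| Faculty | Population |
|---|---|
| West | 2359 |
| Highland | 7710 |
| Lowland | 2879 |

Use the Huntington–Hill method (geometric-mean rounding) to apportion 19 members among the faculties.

West 4, Highland 11, Lowland 4

With divisor 676: modified quotas West 3.490, Highland 11.405, Lowland 4.259.
Geometric-mean thresholds: West √(3·4)=3.464, Highland √(11·12)=11.489, Lowland √(4·5)=4.472.
Each quota rounded against its threshold gives West 4, Highland 11, Lowland 4 (total 19).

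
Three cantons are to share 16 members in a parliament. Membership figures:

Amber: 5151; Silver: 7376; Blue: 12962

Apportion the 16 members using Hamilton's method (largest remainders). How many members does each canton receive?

Standard divisor: 25489 ÷ 16 ≈ 1593.062.
Standard quotas: Amber 3.2334, Silver 4.6301, Blue 8.1365.
Lower quotas: Amber 3, Silver 4, Blue 8 (sum 15, leaving 1 seat).
Remainders in descending order: Silver 0.6301, Amber 0.2334, Blue 0.1365.
The surplus seat goes to Silver.

Amber 3; Silver 5; Blue 8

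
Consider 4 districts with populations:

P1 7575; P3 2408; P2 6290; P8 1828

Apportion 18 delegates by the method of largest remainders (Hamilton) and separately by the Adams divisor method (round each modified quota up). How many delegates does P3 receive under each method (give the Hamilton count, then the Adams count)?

2 and 3

Hamilton: P1 8, P3 2, P2 6, P8 2.
Adams: P1 7, P3 3, P2 6, P8 2.
P3 gets 2 under Hamilton and 3 under Adams.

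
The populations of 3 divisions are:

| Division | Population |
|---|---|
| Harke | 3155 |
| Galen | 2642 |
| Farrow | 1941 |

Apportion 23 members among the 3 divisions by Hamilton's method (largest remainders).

Total 7738; standard divisor 7738/23 ≈ 336.435.
Standard quotas: Harke 9.378, Galen 7.853, Farrow 5.769.
Lower quotas: Harke 9, Galen 7, Farrow 5 (sum 21, leaving 2 seats).
Remainders in descending order: Galen 0.853, Farrow 0.769, Harke 0.378.
Largest remainders: Galen, Farrow receive the extra seats.

Harke: 9, Galen: 8, Farrow: 6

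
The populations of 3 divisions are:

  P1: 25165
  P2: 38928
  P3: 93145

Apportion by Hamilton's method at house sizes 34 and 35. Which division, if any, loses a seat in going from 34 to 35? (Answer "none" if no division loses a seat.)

P1

At 34 seats: P1 6, P2 8, P3 20.
At 35 seats: P1 5, P2 9, P3 21.
P1 drops from 6 to 5.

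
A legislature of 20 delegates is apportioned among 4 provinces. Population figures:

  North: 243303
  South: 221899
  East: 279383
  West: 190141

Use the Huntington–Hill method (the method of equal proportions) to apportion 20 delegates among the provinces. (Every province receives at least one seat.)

North=5, South=5, East=6, West=4

With divisor 47019: modified quotas North 5.175, South 4.719, East 5.942, West 4.044.
Geometric-mean thresholds: North √(5·6)=5.477, South √(4·5)=4.472, East √(5·6)=5.477, West √(4·5)=4.472.
Each quota rounded against its threshold gives North 5, South 5, East 6, West 4 (total 20).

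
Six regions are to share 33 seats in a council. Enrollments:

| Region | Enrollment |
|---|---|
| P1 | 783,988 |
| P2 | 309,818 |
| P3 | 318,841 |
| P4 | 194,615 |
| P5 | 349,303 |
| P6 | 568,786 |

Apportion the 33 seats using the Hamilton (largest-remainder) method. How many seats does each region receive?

Standard divisor: 2525351 ÷ 33 ≈ 76525.788.
Standard quotas: P1 10.2448, P2 4.0485, P3 4.1665, P4 2.5431, P5 4.5645, P6 7.4326.
Lower quotas: P1 10, P2 4, P3 4, P4 2, P5 4, P6 7 (sum 31, leaving 2 seats).
Remainders in descending order: P5 0.5645, P4 0.5431, P6 0.4326, P1 0.2448, P3 0.1665, P2 0.0485.
Largest remainders: P5, P4 receive the extra seats.

P1 10; P2 4; P3 4; P4 3; P5 5; P6 7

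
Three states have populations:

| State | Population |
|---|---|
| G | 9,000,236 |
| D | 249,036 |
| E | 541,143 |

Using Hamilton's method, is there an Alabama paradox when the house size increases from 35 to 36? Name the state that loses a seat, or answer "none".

none

At 35 seats: G 32, D 1, E 2.
At 36 seats: G 33, D 1, E 2.
No state's allocation decreased.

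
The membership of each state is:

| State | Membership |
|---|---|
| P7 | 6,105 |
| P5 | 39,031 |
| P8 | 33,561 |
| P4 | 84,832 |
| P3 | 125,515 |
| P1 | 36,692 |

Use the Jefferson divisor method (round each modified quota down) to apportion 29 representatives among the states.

P7=0, P5=3, P8=3, P4=8, P3=12, P1=3

Standard divisor 325736/29 ≈ 11232.276; standard quotas: P7 0.544, P5 3.475, P8 2.988, P4 7.553, P3 11.174, P1 3.267.
Rounding down gives 0, 3, 2, 7, 11, 3 = 26 seats, so the divisor must be adjusted.
With modified divisor 10100: modified quotas P7 0.604, P5 3.864, P8 3.323, P4 8.399, P3 12.427, P1 3.633.
Rounding down: P7 0, P5 3, P8 3, P4 8, P3 12, P1 3 (total 29).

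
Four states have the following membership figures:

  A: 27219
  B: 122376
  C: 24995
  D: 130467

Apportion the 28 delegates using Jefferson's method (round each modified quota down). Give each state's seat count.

A 2, B 12, C 2, D 12

Standard divisor 305057/28 ≈ 10894.893; standard quotas: A 2.498, B 11.232, C 2.294, D 11.975.
Rounding down gives 2, 11, 2, 11 = 26 seats, so the divisor must be adjusted.
With modified divisor 10100: modified quotas A 2.695, B 12.116, C 2.475, D 12.918.
Rounding down: A 2, B 12, C 2, D 12 (total 28).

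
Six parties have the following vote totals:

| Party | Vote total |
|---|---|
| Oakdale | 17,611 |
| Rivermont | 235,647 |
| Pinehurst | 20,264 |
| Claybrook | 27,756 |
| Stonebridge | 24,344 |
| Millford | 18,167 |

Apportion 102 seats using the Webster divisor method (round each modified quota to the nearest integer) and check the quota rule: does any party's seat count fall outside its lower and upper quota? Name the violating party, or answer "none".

Standard quotas: Oakdale 5.225, Rivermont 69.915, Pinehurst 6.012, Claybrook 8.235, Stonebridge 7.223, Millford 5.390.
Webster allocation: Oakdale 5, Rivermont 71, Pinehurst 6, Claybrook 8, Stonebridge 7, Millford 5.
Rivermont has quota 69.915 (lower 69, upper 70) but receives 71 — outside the quota interval.

Rivermont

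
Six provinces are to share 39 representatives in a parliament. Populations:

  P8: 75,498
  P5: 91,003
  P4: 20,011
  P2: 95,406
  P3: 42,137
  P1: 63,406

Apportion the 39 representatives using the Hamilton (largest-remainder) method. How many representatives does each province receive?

Total 387461; standard divisor 387461/39 ≈ 9934.897.
Standard quotas: P8 7.5993, P5 9.1599, P4 2.0142, P2 9.6031, P3 4.2413, P1 6.3821.
Lower quotas: P8 7, P5 9, P4 2, P2 9, P3 4, P1 6 (sum 37, leaving 2 seats).
Remainders in descending order: P2 0.6031, P8 0.5993, P1 0.3821, P3 0.2413, P5 0.1599, P4 0.0142.
The surplus seats go to P2, P8.

P8: 8; P5: 9; P4: 2; P2: 10; P3: 4; P1: 6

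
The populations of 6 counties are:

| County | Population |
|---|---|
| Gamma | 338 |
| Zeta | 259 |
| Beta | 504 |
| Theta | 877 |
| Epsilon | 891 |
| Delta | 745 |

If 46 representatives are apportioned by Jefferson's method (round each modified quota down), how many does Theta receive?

Standard divisor 3614/46 ≈ 78.565; standard quotas: Gamma 4.302, Zeta 3.297, Beta 6.415, Theta 11.163, Epsilon 11.341, Delta 9.483.
Rounding down gives 4, 3, 6, 11, 11, 9 = 44 seats, so the divisor must be adjusted.
With modified divisor 74: modified quotas Gamma 4.568, Zeta 3.500, Beta 6.811, Theta 11.851, Epsilon 12.041, Delta 10.068.
Rounding down: Gamma 4, Zeta 3, Beta 6, Theta 11, Epsilon 12, Delta 10 (total 46).
Theta receives 11.

11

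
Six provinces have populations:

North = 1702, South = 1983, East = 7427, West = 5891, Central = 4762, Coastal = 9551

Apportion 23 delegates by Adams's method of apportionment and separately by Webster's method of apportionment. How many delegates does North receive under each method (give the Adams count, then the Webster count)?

2 and 1

Adams: North 2, South 2, East 5, West 4, Central 3, Coastal 7.
Webster: North 1, South 1, East 6, West 4, Central 4, Coastal 7.
North gets 2 under Adams and 1 under Webster.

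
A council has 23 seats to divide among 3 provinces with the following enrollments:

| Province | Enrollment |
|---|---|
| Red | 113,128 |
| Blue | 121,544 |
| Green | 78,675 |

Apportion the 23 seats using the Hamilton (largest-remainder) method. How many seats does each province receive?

Standard divisor: 313347 ÷ 23 ≈ 13623.783.
Standard quotas: Red 8.3037, Blue 8.9215, Green 5.7748.
Lower quotas: Red 8, Blue 8, Green 5 (sum 21, leaving 2 seats).
Remainders in descending order: Blue 0.9215, Green 0.7748, Red 0.3037.
Largest remainders: Blue, Green receive the extra seats.

Red 8, Blue 9, Green 6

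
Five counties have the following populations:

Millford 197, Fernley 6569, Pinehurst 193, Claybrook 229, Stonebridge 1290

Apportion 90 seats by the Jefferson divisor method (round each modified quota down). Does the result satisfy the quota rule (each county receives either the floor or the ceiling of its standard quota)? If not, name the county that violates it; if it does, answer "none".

Fernley

Standard quotas: Millford 2.091, Fernley 69.735, Pinehurst 2.049, Claybrook 2.431, Stonebridge 13.694.
Jefferson allocation: Millford 2, Fernley 71, Pinehurst 2, Claybrook 2, Stonebridge 13.
Fernley has quota 69.735 (lower 69, upper 70) but receives 71 — outside the quota interval.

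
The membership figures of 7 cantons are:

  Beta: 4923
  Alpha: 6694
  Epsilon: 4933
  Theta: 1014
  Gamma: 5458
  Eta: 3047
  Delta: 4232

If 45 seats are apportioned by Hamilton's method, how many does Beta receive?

Standard divisor: 30301 ÷ 45 ≈ 673.356.
Standard quotas: Beta 7.3111, Alpha 9.9413, Epsilon 7.3260, Theta 1.5059, Gamma 8.1057, Eta 4.5251, Delta 6.2849.
Lower quotas: Beta 7, Alpha 9, Epsilon 7, Theta 1, Gamma 8, Eta 4, Delta 6 (sum 42, leaving 3 seats).
Remainders in descending order: Alpha 0.9413, Eta 0.5251, Theta 0.5059, Epsilon 0.3260, Beta 0.3111, Delta 0.2849, Gamma 0.1057.
Largest remainders: Alpha, Eta, Theta receive the extra seats.
Beta receives 7.

7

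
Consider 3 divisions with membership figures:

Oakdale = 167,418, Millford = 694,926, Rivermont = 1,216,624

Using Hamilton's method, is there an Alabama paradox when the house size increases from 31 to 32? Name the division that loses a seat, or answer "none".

Oakdale

At 31 seats: Oakdale 3, Millford 10, Rivermont 18.
At 32 seats: Oakdale 2, Millford 11, Rivermont 19.
Oakdale drops from 3 to 2.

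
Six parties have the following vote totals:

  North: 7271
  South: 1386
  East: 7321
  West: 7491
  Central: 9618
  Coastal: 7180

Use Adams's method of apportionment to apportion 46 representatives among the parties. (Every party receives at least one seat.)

North 8, South 2, East 8, West 9, Central 11, Coastal 8

Standard divisor 40267/46 ≈ 875.37; standard quotas: North 8.306, South 1.583, East 8.363, West 8.558, Central 10.987, Coastal 8.202.
Rounding up gives 9, 2, 9, 9, 11, 9 = 49 seats, so the divisor must be adjusted.
With modified divisor 930: modified quotas North 7.818, South 1.490, East 7.872, West 8.055, Central 10.342, Coastal 7.720.
Rounding up: North 8, South 2, East 8, West 9, Central 11, Coastal 8 (total 46).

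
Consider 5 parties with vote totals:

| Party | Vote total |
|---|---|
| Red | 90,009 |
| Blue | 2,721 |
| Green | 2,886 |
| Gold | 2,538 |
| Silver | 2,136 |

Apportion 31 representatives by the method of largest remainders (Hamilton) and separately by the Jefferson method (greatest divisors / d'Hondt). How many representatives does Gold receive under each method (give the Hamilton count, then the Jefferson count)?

Hamilton: Red 28, Blue 1, Green 1, Gold 1, Silver 0.
Jefferson: Red 31, Blue 0, Green 0, Gold 0, Silver 0.
Gold gets 1 under Hamilton and 0 under Jefferson.

1 and 0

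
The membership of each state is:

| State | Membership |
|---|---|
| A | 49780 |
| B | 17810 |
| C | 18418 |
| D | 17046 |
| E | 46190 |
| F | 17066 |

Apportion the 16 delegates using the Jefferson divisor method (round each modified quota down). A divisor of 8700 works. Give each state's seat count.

A 5, B 2, C 2, D 1, E 5, F 1

With modified divisor 8700: modified quotas A 5.722, B 2.047, C 2.117, D 1.959, E 5.309, F 1.962.
Rounding down: A 5, B 2, C 2, D 1, E 5, F 1 (total 16).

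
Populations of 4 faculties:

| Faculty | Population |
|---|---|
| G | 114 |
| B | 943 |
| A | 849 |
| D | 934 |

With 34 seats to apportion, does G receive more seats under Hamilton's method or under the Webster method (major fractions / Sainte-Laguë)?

Hamilton: G 2, B 11, A 10, D 11.
Webster: G 1, B 12, A 10, D 11.
G gets 2 under Hamilton and 1 under Webster.

Hamilton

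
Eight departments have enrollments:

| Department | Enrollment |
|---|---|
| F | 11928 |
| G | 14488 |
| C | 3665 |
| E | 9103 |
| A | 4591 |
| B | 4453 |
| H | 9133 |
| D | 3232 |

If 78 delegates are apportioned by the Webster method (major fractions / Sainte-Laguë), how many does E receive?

Standard divisor 60593/78 ≈ 776.833; standard quotas: F 15.355, G 18.650, C 4.718, E 11.718, A 5.910, B 5.732, H 11.757, D 4.160.
Rounding to the nearest integer gives 15, 19, 5, 12, 6, 6, 12, 4 = 79 seats, so the divisor must be adjusted.
With modified divisor 790: modified quotas F 15.099, G 18.339, C 4.639, E 11.523, A 5.811, B 5.637, H 11.561, D 4.091.
Rounding to the nearest integer: F 15, G 18, C 5, E 12, A 6, B 6, H 12, D 4 (total 78).
E receives 12.

12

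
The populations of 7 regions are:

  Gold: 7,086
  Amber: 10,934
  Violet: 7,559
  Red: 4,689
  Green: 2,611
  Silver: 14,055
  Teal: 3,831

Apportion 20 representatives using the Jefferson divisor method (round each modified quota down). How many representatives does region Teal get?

1

Standard divisor 50765/20 ≈ 2538.25; standard quotas: Gold 2.792, Amber 4.308, Violet 2.978, Red 1.847, Green 1.029, Silver 5.537, Teal 1.509.
Rounding down gives 2, 4, 2, 1, 1, 5, 1 = 16 seats, so the divisor must be adjusted.
With modified divisor 2300: modified quotas Gold 3.081, Amber 4.754, Violet 3.287, Red 2.039, Green 1.135, Silver 6.111, Teal 1.666.
Rounding down: Gold 3, Amber 4, Violet 3, Red 2, Green 1, Silver 6, Teal 1 (total 20).
Teal receives 1.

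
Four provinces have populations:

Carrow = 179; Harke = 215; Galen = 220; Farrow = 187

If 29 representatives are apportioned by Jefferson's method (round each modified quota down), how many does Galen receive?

8

Standard divisor 801/29 ≈ 27.621; standard quotas: Carrow 6.481, Harke 7.784, Galen 7.965, Farrow 6.770.
Rounding down gives 6, 7, 7, 6 = 26 seats, so the divisor must be adjusted.
With modified divisor 26: modified quotas Carrow 6.885, Harke 8.269, Galen 8.462, Farrow 7.192.
Rounding down: Carrow 6, Harke 8, Galen 8, Farrow 7 (total 29).
Galen receives 8.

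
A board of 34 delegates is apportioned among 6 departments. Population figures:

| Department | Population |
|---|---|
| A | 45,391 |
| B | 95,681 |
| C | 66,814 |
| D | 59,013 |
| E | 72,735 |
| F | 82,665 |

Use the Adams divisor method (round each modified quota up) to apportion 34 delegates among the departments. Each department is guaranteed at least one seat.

Standard divisor 422299/34 ≈ 12420.559; standard quotas: A 3.655, B 7.703, C 5.379, D 4.751, E 5.856, F 6.655.
Rounding up gives 4, 8, 6, 5, 6, 7 = 36 seats, so the divisor must be adjusted.
With modified divisor 13720: modified quotas A 3.308, B 6.974, C 4.870, D 4.301, E 5.301, F 6.025.
Rounding up: A 4, B 7, C 5, D 5, E 6, F 7 (total 34).

A 4, B 7, C 5, D 5, E 6, F 7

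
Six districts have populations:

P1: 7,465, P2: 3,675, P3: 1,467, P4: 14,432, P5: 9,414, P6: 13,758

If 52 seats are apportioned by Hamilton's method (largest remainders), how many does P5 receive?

Total 50211; standard divisor 50211/52 ≈ 965.596.
Standard quotas: P1 7.7310, P2 3.8059, P3 1.5193, P4 14.9462, P5 9.7494, P6 14.2482.
Lower quotas: P1 7, P2 3, P3 1, P4 14, P5 9, P6 14 (sum 48, leaving 4 seats).
Remainders in descending order: P4 0.9462, P2 0.8059, P5 0.7494, P1 0.7310, P3 0.5193, P6 0.2482.
Largest remainders: P4, P2, P5, P1 receive the extra seats.
P5 receives 10.

10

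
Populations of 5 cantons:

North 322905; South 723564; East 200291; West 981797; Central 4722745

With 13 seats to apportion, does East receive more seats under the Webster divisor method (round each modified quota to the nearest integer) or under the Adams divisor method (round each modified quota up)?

Adams

Webster: North 1, South 1, East 0, West 2, Central 9.
Adams: North 1, South 2, East 1, West 2, Central 7.
East gets 0 under Webster and 1 under Adams.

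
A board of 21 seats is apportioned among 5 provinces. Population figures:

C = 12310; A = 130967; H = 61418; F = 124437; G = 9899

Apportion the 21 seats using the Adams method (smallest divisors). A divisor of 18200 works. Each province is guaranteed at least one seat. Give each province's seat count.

C 1, A 8, H 4, F 7, G 1

With modified divisor 18200: modified quotas C 0.676, A 7.196, H 3.375, F 6.837, G 0.544.
Rounding up: C 1, A 8, H 4, F 7, G 1 (total 21).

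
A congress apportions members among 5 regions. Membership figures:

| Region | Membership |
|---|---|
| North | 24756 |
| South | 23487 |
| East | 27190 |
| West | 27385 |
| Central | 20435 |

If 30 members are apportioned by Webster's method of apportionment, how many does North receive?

6

Standard divisor 123253/30 ≈ 4108.433; standard quotas: North 6.026, South 5.717, East 6.618, West 6.666, Central 4.974.
Rounding to the nearest integer gives 6, 6, 7, 7, 5 = 31 seats, so the divisor must be adjusted.
With modified divisor 4200: modified quotas North 5.894, South 5.592, East 6.474, West 6.520, Central 4.865.
Rounding to the nearest integer: North 6, South 6, East 6, West 7, Central 5 (total 30).
North receives 6.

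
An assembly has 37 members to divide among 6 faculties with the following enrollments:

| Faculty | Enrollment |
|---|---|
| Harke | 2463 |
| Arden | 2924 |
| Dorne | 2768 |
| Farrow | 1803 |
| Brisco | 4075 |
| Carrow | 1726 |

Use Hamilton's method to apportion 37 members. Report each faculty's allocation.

Total 15759; standard divisor 15759/37 ≈ 425.919.
Standard quotas: Harke 5.783, Arden 6.865, Dorne 6.499, Farrow 4.233, Brisco 9.568, Carrow 4.052.
Lower quotas: Harke 5, Arden 6, Dorne 6, Farrow 4, Brisco 9, Carrow 4 (sum 34, leaving 3 seats).
Remainders in descending order: Arden 0.865, Harke 0.783, Brisco 0.568, Dorne 0.499, Farrow 0.233, Carrow 0.052.
The surplus seats go to Arden, Harke, Brisco.

Harke 6, Arden 7, Dorne 6, Farrow 4, Brisco 10, Carrow 4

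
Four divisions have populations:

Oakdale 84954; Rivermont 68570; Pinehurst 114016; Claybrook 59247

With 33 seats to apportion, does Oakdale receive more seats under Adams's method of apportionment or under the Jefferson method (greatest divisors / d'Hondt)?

Adams: Oakdale 9, Rivermont 7, Pinehurst 11, Claybrook 6.
Jefferson: Oakdale 8, Rivermont 7, Pinehurst 12, Claybrook 6.
Oakdale gets 9 under Adams and 8 under Jefferson.

Adams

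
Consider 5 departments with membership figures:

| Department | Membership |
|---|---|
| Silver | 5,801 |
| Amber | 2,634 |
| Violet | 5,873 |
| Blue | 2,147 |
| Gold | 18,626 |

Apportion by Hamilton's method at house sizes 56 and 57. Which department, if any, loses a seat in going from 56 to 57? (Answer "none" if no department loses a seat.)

none

At 56 seats: Silver 9, Amber 4, Violet 9, Blue 4, Gold 30.
At 57 seats: Silver 9, Amber 4, Violet 10, Blue 4, Gold 30.
No department's allocation decreased.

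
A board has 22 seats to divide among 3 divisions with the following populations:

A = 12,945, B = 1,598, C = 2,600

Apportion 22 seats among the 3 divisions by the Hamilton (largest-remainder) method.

A=17, B=2, C=3

Standard divisor: 17143 ÷ 22 ≈ 779.227.
Standard quotas: A 16.6126, B 2.0507, C 3.3366.
Lower quotas: A 16, B 2, C 3 (sum 21, leaving 1 seat).
Remainders in descending order: A 0.6126, C 0.3366, B 0.0507.
Largest remainder: A receives the extra seat.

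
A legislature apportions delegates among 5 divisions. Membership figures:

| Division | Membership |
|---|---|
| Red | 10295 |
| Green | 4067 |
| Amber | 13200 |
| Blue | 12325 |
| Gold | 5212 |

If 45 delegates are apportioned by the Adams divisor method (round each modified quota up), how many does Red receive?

Standard divisor 45099/45 ≈ 1002.2; standard quotas: Red 10.272, Green 4.058, Amber 13.171, Blue 12.298, Gold 5.201.
Rounding up gives 11, 5, 14, 13, 6 = 49 seats, so the divisor must be adjusted.
With modified divisor 1036: modified quotas Red 9.937, Green 3.926, Amber 12.741, Blue 11.897, Gold 5.031.
Rounding up: Red 10, Green 4, Amber 13, Blue 12, Gold 6 (total 45).
Red receives 10.

10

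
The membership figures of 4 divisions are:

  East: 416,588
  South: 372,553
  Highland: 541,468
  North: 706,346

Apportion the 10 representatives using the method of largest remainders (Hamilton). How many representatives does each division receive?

East 2, South 2, Highland 3, North 3

Standard divisor: 2036955 ÷ 10 ≈ 203695.5.
Standard quotas: East 2.0452, South 1.8290, Highland 2.6582, North 3.4677.
Lower quotas: East 2, South 1, Highland 2, North 3 (sum 8, leaving 2 seats).
Remainders in descending order: South 0.8290, Highland 0.6582, North 0.4677, East 0.0452.
Largest remainders: South, Highland receive the extra seats.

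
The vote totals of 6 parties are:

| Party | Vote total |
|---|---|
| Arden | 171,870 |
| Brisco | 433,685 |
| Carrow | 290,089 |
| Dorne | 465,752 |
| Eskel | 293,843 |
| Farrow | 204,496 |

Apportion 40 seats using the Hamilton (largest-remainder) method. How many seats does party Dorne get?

10

The standard divisor is 1859735/40 ≈ 46493.375.
Standard quotas: Arden 3.6967, Brisco 9.3279, Carrow 6.2394, Dorne 10.0176, Eskel 6.3201, Farrow 4.3984.
Lower quotas: Arden 3, Brisco 9, Carrow 6, Dorne 10, Eskel 6, Farrow 4 (sum 38, leaving 2 seats).
Remainders in descending order: Arden 0.6967, Farrow 0.3984, Brisco 0.3279, Eskel 0.3201, Carrow 0.2394, Dorne 0.0176.
Largest remainders: Arden, Farrow receive the extra seats.
Dorne receives 10.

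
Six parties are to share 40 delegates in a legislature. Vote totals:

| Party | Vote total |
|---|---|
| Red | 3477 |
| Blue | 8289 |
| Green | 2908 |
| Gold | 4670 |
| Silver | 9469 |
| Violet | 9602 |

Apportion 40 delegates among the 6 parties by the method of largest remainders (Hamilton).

Red 3, Blue 9, Green 3, Gold 5, Silver 10, Violet 10

Standard divisor: 38415 ÷ 40 ≈ 960.375.
Standard quotas: Red 3.6205, Blue 8.6310, Green 3.0280, Gold 4.8627, Silver 9.8597, Violet 9.9982.
Lower quotas: Red 3, Blue 8, Green 3, Gold 4, Silver 9, Violet 9 (sum 36, leaving 4 seats).
Remainders in descending order: Violet 0.9982, Gold 0.8627, Silver 0.8597, Blue 0.6310, Red 0.6205, Green 0.0280.
The surplus seats go to Violet, Gold, Silver, Blue.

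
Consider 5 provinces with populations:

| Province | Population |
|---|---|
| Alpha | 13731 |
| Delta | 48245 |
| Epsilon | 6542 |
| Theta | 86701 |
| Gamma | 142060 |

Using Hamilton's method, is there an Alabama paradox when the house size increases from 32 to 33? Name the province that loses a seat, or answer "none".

At 32 seats: Alpha 2, Delta 5, Epsilon 1, Theta 9, Gamma 15.
At 33 seats: Alpha 1, Delta 5, Epsilon 1, Theta 10, Gamma 16.
Alpha drops from 2 to 1.

Alpha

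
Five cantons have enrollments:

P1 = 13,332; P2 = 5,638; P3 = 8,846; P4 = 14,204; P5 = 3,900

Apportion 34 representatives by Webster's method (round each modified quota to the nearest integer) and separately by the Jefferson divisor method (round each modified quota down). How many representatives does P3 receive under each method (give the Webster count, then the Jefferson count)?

7 and 6

Webster: P1 10, P2 4, P3 7, P4 10, P5 3.
Jefferson: P1 10, P2 4, P3 6, P4 11, P5 3.
P3 gets 7 under Webster and 6 under Jefferson.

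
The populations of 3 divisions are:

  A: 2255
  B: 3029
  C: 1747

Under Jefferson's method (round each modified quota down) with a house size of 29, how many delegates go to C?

Standard divisor 7031/29 ≈ 242.448; standard quotas: A 9.301, B 12.493, C 7.206.
Rounding down gives 9, 12, 7 = 28 seats, so the divisor must be adjusted.
With modified divisor 230: modified quotas A 9.804, B 13.170, C 7.596.
Rounding down: A 9, B 13, C 7 (total 29).
C receives 7.

7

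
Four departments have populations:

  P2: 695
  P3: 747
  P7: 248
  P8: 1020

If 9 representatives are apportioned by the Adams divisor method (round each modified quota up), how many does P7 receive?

Standard divisor 2710/9 ≈ 301.111; standard quotas: P2 2.308, P3 2.481, P7 0.824, P8 3.387.
Rounding up gives 3, 3, 1, 4 = 11 seats, so the divisor must be adjusted.
With modified divisor 360: modified quotas P2 1.931, P3 2.075, P7 0.689, P8 2.833.
Rounding up: P2 2, P3 3, P7 1, P8 3 (total 9).
P7 receives 1.

1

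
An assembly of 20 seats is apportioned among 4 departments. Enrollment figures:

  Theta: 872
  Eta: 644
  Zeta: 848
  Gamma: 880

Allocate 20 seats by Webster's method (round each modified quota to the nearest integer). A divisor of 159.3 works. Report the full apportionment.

With modified divisor 159.3: modified quotas Theta 5.474, Eta 4.043, Zeta 5.323, Gamma 5.524.
Rounding to the nearest integer: Theta 5, Eta 4, Zeta 5, Gamma 6 (total 20).

Theta 5, Eta 4, Zeta 5, Gamma 6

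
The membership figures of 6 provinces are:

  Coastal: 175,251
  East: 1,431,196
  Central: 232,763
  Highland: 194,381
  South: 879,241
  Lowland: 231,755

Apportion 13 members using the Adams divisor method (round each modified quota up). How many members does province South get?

4

Standard divisor 3144587/13 ≈ 241891.308; standard quotas: Coastal 0.725, East 5.917, Central 0.962, Highland 0.804, South 3.635, Lowland 0.958.
Rounding up gives 1, 6, 1, 1, 4, 1 = 14 seats, so the divisor must be adjusted.
With modified divisor 289700: modified quotas Coastal 0.605, East 4.940, Central 0.803, Highland 0.671, South 3.035, Lowland 0.800.
Rounding up: Coastal 1, East 5, Central 1, Highland 1, South 4, Lowland 1 (total 13).
South receives 4.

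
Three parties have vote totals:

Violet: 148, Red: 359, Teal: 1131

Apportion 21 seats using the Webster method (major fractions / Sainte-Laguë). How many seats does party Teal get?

Standard divisor 1638/21 ≈ 78; standard quotas: Violet 1.897, Red 4.603, Teal 14.500.
Rounding to the nearest integer gives Violet 2, Red 5, Teal 14 — total 21, matching the house size, so no adjustment is needed.
Teal receives 14.

14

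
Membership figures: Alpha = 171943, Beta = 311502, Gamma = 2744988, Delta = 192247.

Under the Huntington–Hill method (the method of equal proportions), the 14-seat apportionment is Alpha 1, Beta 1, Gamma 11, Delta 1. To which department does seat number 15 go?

Gamma

Priority for the next seat is population ÷ (√(s·(s+1))).
Priorities: Alpha 121582.061, Beta 220265.177, Gamma 238920.538, Delta 135939.157.
Highest priority: Gamma.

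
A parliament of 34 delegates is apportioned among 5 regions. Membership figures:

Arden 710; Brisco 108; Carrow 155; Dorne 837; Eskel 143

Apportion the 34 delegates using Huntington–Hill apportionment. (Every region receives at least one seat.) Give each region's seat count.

Arden 12; Brisco 2; Carrow 3; Dorne 14; Eskel 3

With divisor 58: modified quotas Arden 12.241, Brisco 1.862, Carrow 2.672, Dorne 14.431, Eskel 2.466.
Geometric-mean thresholds: Arden √(12·13)=12.490, Brisco √(1·2)=1.414, Carrow √(2·3)=2.449, Dorne √(14·15)=14.491, Eskel √(2·3)=2.449.
Each quota rounded against its threshold gives Arden 12, Brisco 2, Carrow 3, Dorne 14, Eskel 3 (total 34).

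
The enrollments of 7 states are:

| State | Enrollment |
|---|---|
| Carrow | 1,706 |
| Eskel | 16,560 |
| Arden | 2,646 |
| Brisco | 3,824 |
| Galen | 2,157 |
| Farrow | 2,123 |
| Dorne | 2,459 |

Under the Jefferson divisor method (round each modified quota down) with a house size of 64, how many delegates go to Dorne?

5

Standard divisor 31475/64 ≈ 491.797; standard quotas: Carrow 3.469, Eskel 33.672, Arden 5.380, Brisco 7.776, Galen 4.386, Farrow 4.317, Dorne 5.000.
Rounding down gives 3, 33, 5, 7, 4, 4, 5 = 61 seats, so the divisor must be adjusted.
With modified divisor 470: modified quotas Carrow 3.630, Eskel 35.234, Arden 5.630, Brisco 8.136, Galen 4.589, Farrow 4.517, Dorne 5.232.
Rounding down: Carrow 3, Eskel 35, Arden 5, Brisco 8, Galen 4, Farrow 4, Dorne 5 (total 64).
Dorne receives 5.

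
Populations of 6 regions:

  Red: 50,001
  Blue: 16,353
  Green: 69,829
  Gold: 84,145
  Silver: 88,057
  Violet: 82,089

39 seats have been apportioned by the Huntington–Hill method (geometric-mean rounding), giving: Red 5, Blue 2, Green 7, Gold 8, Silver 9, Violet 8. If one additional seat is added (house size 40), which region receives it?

Gold

Priority for the next seat is population ÷ (√(s·(s+1))).
Priorities: Red 9128.892, Blue 6676.084, Green 9331.293, Gold 9916.583, Silver 9282.023, Violet 9674.281.
Highest priority: Gold.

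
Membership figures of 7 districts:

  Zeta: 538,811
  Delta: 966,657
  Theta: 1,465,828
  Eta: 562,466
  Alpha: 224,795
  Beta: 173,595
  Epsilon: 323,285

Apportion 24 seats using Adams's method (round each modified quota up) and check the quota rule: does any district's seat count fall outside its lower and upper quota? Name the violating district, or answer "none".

Standard quotas: Zeta 3.039, Delta 5.452, Theta 8.267, Eta 3.172, Alpha 1.268, Beta 0.979, Epsilon 1.823.
Adams allocation: Zeta 3, Delta 5, Theta 8, Eta 3, Alpha 2, Beta 1, Epsilon 2.
Every allocation lies between the lower and upper quota.

none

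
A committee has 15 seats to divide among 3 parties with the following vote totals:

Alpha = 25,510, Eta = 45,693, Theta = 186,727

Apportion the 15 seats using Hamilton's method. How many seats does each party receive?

The standard divisor is 257930/15 ≈ 17195.333.
Standard quotas: Alpha 1.4835, Eta 2.6573, Theta 10.8592.
Lower quotas: Alpha 1, Eta 2, Theta 10 (sum 13, leaving 2 seats).
Remainders in descending order: Theta 0.8592, Eta 0.6573, Alpha 0.4835.
Largest remainders: Theta, Eta receive the extra seats.

Alpha=1; Eta=3; Theta=11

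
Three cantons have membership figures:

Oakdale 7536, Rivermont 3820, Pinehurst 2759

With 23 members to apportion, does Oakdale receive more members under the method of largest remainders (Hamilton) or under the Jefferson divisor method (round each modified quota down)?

Hamilton: Oakdale 12, Rivermont 6, Pinehurst 5.
Jefferson: Oakdale 13, Rivermont 6, Pinehurst 4.
Oakdale gets 12 under Hamilton and 13 under Jefferson.

Jefferson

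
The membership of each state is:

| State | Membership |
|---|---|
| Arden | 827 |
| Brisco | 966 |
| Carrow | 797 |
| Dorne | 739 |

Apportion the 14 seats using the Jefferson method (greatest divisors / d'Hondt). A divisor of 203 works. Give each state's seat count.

Arden: 4, Brisco: 4, Carrow: 3, Dorne: 3

With modified divisor 203: modified quotas Arden 4.074, Brisco 4.759, Carrow 3.926, Dorne 3.640.
Rounding down: Arden 4, Brisco 4, Carrow 3, Dorne 3 (total 14).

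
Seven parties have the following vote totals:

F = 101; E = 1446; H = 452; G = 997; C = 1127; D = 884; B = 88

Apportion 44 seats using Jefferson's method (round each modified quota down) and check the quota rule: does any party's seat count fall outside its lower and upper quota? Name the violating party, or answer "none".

none

Standard quotas: F 0.872, E 12.488, H 3.903, G 8.610, C 9.733, D 7.634, B 0.760.
Jefferson allocation: F 0, E 13, H 4, G 9, C 10, D 8, B 0.
Every allocation lies between the lower and upper quota.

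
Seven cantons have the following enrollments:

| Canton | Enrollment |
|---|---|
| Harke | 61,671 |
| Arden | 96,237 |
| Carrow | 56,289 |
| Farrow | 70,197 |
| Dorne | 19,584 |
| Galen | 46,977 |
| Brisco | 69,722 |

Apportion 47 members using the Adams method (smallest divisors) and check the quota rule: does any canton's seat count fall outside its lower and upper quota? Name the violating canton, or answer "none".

Standard quotas: Harke 6.890, Arden 10.752, Carrow 6.289, Farrow 7.843, Dorne 2.188, Galen 5.248, Brisco 7.790.
Adams allocation: Harke 7, Arden 10, Carrow 6, Farrow 8, Dorne 3, Galen 5, Brisco 8.
Every allocation lies between the lower and upper quota.

none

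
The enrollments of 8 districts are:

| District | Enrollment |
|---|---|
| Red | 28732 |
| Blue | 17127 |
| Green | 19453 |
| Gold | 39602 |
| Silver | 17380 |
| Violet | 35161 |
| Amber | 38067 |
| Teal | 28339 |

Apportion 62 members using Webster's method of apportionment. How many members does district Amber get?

10

Standard divisor 223861/62 ≈ 3610.661; standard quotas: Red 7.958, Blue 4.743, Green 5.388, Gold 10.968, Silver 4.814, Violet 9.738, Amber 10.543, Teal 7.849.
Rounding to the nearest integer gives 8, 5, 5, 11, 5, 10, 11, 8 = 63 seats, so the divisor must be adjusted.
With modified divisor 3660: modified quotas Red 7.850, Blue 4.680, Green 5.315, Gold 10.820, Silver 4.749, Violet 9.607, Amber 10.401, Teal 7.743.
Rounding to the nearest integer: Red 8, Blue 5, Green 5, Gold 11, Silver 5, Violet 10, Amber 10, Teal 8 (total 62).
Amber receives 10.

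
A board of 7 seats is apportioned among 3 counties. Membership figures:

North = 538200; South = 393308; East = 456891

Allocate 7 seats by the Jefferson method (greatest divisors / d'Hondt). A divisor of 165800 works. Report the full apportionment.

North 3, South 2, East 2

With modified divisor 165800: modified quotas North 3.246, South 2.372, East 2.756.
Rounding down: North 3, South 2, East 2 (total 7).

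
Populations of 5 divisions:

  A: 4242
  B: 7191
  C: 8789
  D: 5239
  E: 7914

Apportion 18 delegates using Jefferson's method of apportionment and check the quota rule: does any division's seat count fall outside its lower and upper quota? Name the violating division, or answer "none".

Standard quotas: A 2.288, B 3.878, C 4.740, D 2.826, E 4.268.
Jefferson allocation: A 2, B 4, C 5, D 3, E 4.
Every allocation lies between the lower and upper quota.

none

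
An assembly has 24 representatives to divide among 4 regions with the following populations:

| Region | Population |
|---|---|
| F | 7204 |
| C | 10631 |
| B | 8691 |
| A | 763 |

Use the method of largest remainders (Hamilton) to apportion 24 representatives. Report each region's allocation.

F: 6, C: 9, B: 8, A: 1

The standard divisor is 27289/24 ≈ 1137.042.
Standard quotas: F 6.3357, C 9.3497, B 7.6435, A 0.6710.
Lower quotas: F 6, C 9, B 7, A 0 (sum 22, leaving 2 seats).
Remainders in descending order: A 0.6710, B 0.6435, C 0.3497, F 0.3357.
Largest remainders: A, B receive the extra seats.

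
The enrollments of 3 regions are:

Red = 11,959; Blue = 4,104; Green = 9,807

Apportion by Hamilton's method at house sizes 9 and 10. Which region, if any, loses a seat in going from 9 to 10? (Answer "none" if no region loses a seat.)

Blue

At 9 seats: Red 4, Blue 2, Green 3.
At 10 seats: Red 5, Blue 1, Green 4.
Blue drops from 2 to 1.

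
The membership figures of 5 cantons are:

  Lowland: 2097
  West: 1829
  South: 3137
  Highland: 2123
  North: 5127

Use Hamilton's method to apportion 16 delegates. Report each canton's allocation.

Lowland=2, West=2, South=4, Highland=2, North=6

The standard divisor is 14313/16 ≈ 894.562.
Standard quotas: Lowland 2.3442, West 2.0446, South 3.5067, Highland 2.3732, North 5.7313.
Lower quotas: Lowland 2, West 2, South 3, Highland 2, North 5 (sum 14, leaving 2 seats).
Remainders in descending order: North 0.7313, South 0.5067, Highland 0.3732, Lowland 0.3442, West 0.0446.
Largest remainders: North, South receive the extra seats.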